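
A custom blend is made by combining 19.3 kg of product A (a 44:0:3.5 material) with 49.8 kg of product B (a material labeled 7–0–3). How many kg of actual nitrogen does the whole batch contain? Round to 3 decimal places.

N mass = 44%×19.3 + 7%×49.8 = 11.978 kg.

11.978 kg N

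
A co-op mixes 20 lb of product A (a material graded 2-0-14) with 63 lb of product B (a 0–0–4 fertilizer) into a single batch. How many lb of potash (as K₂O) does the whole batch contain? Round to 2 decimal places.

5.32 lb K₂O

K₂O mass = 14%×20 + 4%×63 = 5.32 lb.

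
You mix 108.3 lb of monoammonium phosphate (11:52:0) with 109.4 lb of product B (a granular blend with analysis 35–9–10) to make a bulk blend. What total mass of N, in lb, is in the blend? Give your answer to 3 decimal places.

N mass = 11%×108.3 + 35%×109.4 = 50.203 lb.

50.203 lb N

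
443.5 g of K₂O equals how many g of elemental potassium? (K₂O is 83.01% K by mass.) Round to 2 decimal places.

368.15 g K

K = 443.5 × 0.8301 = 368.149 g.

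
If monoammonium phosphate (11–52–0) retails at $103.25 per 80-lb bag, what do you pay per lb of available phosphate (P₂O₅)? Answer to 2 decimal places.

$2.48 per lb P₂O₅

P₂O₅ in bag = 80 × 52% = 41.6 lb.
Cost per lb P₂O₅ = $103.25 / 41.6 = $2.4820.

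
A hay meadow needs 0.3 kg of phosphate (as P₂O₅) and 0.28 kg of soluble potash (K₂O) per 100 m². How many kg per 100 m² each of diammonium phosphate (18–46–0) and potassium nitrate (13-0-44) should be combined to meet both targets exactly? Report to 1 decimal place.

With a, b = kg per 100 m² of diammonium phosphate and potassium nitrate:
P₂O₅: 0.46·a + 0·b = 0.3
K₂O: 0·a + 0.44·b = 0.28
Solving simultaneously: a = 0.652174, b = 0.636364.

0.7 kg diammonium phosphate, 0.6 kg potassium nitrate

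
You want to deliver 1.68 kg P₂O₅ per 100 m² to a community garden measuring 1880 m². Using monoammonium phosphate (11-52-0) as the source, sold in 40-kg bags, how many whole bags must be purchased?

Product per 100 m² = 1.68 / 52% = 3.23077 kg.
Total product = 3.23077 × 1880 / 100 = 60.7385 kg.
Bags = ⌈60.7385 / 40⌉ = 2.

2 bags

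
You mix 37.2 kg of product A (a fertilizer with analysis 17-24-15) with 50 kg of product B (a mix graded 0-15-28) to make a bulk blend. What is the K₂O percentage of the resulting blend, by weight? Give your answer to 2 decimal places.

Total mass = 37.2 + 50 = 87.2 kg.
K₂O mass = 15%×37.2 + 28%×50 = 19.58 kg.
% K₂O = 19.58 / 87.2 = 22.4541%.

22.45% K₂O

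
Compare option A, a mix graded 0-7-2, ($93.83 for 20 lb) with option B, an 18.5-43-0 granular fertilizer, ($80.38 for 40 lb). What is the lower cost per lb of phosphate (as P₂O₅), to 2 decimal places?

option A: P₂O₅ per bag = 20 × 7% = 1.4 lb; cost = 93.83 / 1.4 = $67.0214/lb P₂O₅.
option B: P₂O₅ per bag = 40 × 43% = 17.2 lb; cost = 80.38 / 17.2 = $4.6733/lb P₂O₅.
option B is cheaper.

$4.67 per lb P₂O₅ (option B)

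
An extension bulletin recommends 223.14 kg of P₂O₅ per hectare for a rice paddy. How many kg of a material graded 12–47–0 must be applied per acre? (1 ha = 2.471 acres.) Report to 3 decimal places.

Product per hectare = 223.14 / 47% = 474.766 kg.
Convert to per acre: 474.766 × 0.404694 = 192.1352 kg.

192.135 kg of product per acre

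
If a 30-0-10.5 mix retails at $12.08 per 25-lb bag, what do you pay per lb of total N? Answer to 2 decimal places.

$1.61 per lb N

N in bag = 25 × 30% = 7.5 lb.
Cost per lb N = $12.08 / 7.5 = $1.6107.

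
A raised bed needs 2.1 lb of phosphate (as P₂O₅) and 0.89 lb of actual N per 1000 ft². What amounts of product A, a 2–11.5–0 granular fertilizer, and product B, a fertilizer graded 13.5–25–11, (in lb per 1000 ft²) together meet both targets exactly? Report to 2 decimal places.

5.80 lb product A, 5.73 lb product B

With a, b = lb per 1000 ft² of product A and product B:
P₂O₅: 0.115·a + 0.25·b = 2.1
N: 0.02·a + 0.135·b = 0.89
Solving simultaneously: a = 5.79572, b = 5.73397.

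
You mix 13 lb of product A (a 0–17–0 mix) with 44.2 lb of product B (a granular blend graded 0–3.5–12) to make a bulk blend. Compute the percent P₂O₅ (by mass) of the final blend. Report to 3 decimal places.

6.568% P₂O₅

Total mass = 13 + 44.2 = 57.2 lb.
P₂O₅ mass = 17%×13 + 3.5%×44.2 = 3.757 lb.
% P₂O₅ = 3.757 / 57.2 = 6.56818%.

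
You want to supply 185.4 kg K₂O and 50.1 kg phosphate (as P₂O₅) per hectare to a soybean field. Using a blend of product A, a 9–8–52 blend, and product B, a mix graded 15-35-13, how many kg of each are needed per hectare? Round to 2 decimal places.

340.19 kg product A, 65.38 kg product B

With a, b = kg per hectare of product A and product B:
K₂O: 0.52·a + 0.13·b = 185.4
P₂O₅: 0.08·a + 0.35·b = 50.1
From row1: a = (185.4 − 0.13·b) / 0.52.
Into row2: 0.08·(185.4 − 0.13·b)/0.52 + 0.35·b = 50.1 → b = 65.3846, a = 340.192.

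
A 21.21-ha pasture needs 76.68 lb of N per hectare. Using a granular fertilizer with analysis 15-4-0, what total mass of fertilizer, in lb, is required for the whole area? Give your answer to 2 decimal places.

Product per hectare = 76.68 / 15% = 511.2 lb.
Total product = 511.2 × 21.21 = 10842.552 lb.

10842.55 lb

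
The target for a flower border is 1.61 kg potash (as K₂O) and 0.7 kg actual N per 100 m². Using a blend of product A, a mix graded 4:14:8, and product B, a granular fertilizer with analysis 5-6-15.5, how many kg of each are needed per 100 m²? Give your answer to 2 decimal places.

Per-100 m² balance (a = product A, b = product B):
K₂O: 0.08·a + 0.155·b = 1.61
N: 0.04·a + 0.05·b = 0.7
From row1: a = (1.61 − 0.155·b) / 0.08.
Into row2: 0.04·(1.61 − 0.155·b)/0.08 + 0.05·b = 0.7 → b = 3.81818, a = 12.7273.

12.73 kg product A, 3.82 kg product B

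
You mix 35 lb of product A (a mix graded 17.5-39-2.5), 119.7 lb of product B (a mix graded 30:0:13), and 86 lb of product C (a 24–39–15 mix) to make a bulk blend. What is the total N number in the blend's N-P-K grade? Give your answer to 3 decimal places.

26.039% N

Total mass = 35 + 119.7 + 86 = 240.7 lb.
N mass = 17.5%×35 + 30%×119.7 + 24%×86 = 62.675 lb.
% N = 62.675 / 240.7 = 26.0386%.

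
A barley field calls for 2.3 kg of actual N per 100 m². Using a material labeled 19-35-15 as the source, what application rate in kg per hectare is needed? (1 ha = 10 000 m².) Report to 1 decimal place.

Product per 100 m² = 2.3 / 19% = 12.1053 kg.
Convert to per hectare: 12.1053 × 100 = 1210.53 kg.

1210.5 kg of product per hectare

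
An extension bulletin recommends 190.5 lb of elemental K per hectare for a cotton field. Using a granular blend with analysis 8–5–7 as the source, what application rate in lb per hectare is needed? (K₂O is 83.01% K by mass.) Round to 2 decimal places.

As K₂O: 190.5 / 0.8301 = 229.49 lb per hectare.
Product per hectare = 229.49 / 7% = 3278.4346 lb.

3278.43 lb of product per hectare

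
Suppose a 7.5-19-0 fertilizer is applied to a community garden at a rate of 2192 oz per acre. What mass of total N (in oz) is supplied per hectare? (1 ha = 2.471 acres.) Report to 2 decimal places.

406.23 oz N per hectare

nitrogen per acre = 2192 × 7.5% = 164.4 oz.
Convert to per hectare: 164.4 × 2.471 = 406.232 oz.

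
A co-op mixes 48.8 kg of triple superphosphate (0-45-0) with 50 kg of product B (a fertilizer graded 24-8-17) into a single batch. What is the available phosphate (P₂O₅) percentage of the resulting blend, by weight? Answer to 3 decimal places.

Total mass = 48.8 + 50 = 98.8 kg.
P₂O₅ mass = 45%×48.8 + 8%×50 = 25.96 kg.
% P₂O₅ = 25.96 / 98.8 = 26.2753%.

26.275% P₂O₅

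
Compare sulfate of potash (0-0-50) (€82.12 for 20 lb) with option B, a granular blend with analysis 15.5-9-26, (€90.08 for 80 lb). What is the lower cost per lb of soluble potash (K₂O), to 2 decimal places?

sulfate of potash: K₂O per bag = 20 × 50% = 10 lb; cost = 82.12 / 10 = €8.2120/lb K₂O.
option B: K₂O per bag = 80 × 26% = 20.8 lb; cost = 90.08 / 20.8 = €4.3308/lb K₂O.
option B is cheaper.

€4.33 per lb K₂O (option B)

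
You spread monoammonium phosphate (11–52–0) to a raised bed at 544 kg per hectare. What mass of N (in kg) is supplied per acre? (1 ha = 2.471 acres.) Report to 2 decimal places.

nitrogen per hectare = 544 × 11% = 59.84 kg.
Convert to per acre: 59.84 × 0.404694 = 24.2169 kg.

24.22 kg N per acre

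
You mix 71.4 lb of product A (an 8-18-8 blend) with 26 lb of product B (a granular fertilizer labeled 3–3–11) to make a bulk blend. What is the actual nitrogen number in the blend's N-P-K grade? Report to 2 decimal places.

Total mass = 71.4 + 26 = 97.4 lb.
N mass = 8%×71.4 + 3%×26 = 6.492 lb.
% N = 6.492 / 97.4 = 6.6653%.

6.67% N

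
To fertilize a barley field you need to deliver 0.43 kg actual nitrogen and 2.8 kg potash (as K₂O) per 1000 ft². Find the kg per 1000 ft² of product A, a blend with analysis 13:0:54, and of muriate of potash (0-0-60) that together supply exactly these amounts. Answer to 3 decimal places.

Per-1000 ft² balance (a = product A, b = muriate of potash):
N: 0.13·a + 0·b = 0.43
K₂O: 0.54·a + 0.6·b = 2.8
From row1: a = (0.43 − 0·b) / 0.13.
Into row2: 0.54·(0.43 − 0·b)/0.13 + 0.6·b = 2.8 → b = 1.68974, a = 3.30769.

3.308 kg product A, 1.690 kg muriate of potash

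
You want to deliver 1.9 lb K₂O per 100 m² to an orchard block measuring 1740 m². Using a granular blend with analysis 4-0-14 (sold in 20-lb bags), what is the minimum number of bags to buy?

12 bags

Product per 100 m² = 1.9 / 14% = 13.5714 lb.
Total product = 13.5714 × 1740 / 100 = 236.143 lb.
Bags = ⌈236.143 / 20⌉ = 12.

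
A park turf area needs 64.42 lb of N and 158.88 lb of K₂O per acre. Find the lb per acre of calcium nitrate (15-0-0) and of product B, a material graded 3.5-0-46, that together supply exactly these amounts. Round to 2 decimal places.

With a, b = lb per acre of calcium nitrate and product B:
N: 0.15·a + 0.035·b = 64.42
K₂O: 0·a + 0.46·b = 158.88
Solving simultaneously: a = 348.875, b = 345.391.

348.88 lb calcium nitrate, 345.39 lb product B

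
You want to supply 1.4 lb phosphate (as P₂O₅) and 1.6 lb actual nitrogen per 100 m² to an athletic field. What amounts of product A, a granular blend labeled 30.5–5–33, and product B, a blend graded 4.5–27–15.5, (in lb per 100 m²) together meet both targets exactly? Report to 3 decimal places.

4.607 lb product A, 4.332 lb product B

Let a = lb of product A, b = lb of product B (per 100 m²).
P₂O₅: 0.05·a + 0.27·b = 1.4
N: 0.305·a + 0.045·b = 1.6
Eliminate a: (row1) − 0.05/0.305·(row2) → 0.262623·b = 1.1377, so b = 4.33208.
Back-substitute: a = (1.4 − 0.27·4.33208) / 0.05 = 4.60674.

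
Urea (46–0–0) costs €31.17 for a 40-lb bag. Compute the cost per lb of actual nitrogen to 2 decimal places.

N in bag = 40 × 46% = 18.4 lb.
Cost per lb N = €31.17 / 18.4 = €1.6940.

€1.69 per lb N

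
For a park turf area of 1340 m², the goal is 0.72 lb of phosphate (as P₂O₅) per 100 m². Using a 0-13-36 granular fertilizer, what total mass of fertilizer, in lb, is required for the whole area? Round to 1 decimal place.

Product per 100 m² = 0.72 / 13% = 5.53846 lb.
Total product = 5.53846 × 1340 / 100 = 74.2154 lb.

74.2 lb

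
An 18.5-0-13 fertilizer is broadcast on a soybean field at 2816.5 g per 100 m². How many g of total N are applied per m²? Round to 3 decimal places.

5.211 g N per sq m

nitrogen per 100 m² = 2816.5 × 18.5% = 521.053 g.
Convert to per m²: 521.053 × 0.01 = 5.21053 g.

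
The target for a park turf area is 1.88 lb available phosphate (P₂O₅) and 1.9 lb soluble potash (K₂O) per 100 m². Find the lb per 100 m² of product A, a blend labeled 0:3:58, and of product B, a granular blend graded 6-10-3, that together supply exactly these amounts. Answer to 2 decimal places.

Let a = lb of product A, b = lb of product B (per 100 m²).
P₂O₅: 0.03·a + 0.1·b = 1.88
K₂O: 0.58·a + 0.03·b = 1.9
Solving simultaneously: a = 2.33975, b = 18.0981.

2.34 lb product A, 18.10 lb product B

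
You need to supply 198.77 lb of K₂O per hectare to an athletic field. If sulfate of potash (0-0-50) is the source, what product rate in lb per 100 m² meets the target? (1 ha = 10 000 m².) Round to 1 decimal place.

Product per hectare = 198.77 / 50% = 397.54 lb.
Convert to per 100 m²: 397.54 × 0.01 = 3.9754 lb.

4.0 lb of product per hundred sq m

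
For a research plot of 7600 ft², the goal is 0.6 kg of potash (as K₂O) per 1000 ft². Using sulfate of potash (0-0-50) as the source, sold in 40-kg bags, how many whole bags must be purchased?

1 bags

Product per 1000 ft² = 0.6 / 50% = 1.2 kg.
Total product = 1.2 × 7600 / 1000 = 9.12 kg.
Bags = ⌈9.12 / 40⌉ = 1.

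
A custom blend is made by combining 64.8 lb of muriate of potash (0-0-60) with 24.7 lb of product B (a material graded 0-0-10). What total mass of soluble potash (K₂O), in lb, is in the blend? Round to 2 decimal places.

41.35 lb K₂O

K₂O mass = 60%×64.8 + 10%×24.7 = 41.35 lb.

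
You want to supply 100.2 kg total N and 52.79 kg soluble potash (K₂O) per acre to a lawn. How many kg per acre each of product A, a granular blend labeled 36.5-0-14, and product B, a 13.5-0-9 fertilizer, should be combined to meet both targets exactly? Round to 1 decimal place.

135.6 kg product A, 375.7 kg product B

Per-acre balance (a = product A, b = product B):
N: 0.365·a + 0.135·b = 100.2
K₂O: 0.14·a + 0.09·b = 52.79
Eliminate a: (row1) − 0.365/0.14·(row2) → -0.0996429·b = -37.4311, so b = 375.652.
Back-substitute: a = (100.2 − 0.135·375.652) / 0.365 = 135.581.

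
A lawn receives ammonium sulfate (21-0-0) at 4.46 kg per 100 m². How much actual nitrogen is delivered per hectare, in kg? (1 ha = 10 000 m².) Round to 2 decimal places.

nitrogen per 100 m² = 4.46 × 21% = 0.9366 kg.
Convert to per hectare: 0.9366 × 100 = 93.66 kg.

93.66 kg N per hectare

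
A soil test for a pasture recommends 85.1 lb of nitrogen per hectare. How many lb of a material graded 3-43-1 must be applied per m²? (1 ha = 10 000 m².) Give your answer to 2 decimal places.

Product per hectare = 85.1 / 3% = 2836.67 lb.
Convert to per m²: 2836.67 × 0.0001 = 0.283667 lb.

0.28 lb of product per sq m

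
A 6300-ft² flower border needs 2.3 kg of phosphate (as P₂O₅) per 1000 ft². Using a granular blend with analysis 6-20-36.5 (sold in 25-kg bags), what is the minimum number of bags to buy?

3 bags

Product per 1000 ft² = 2.3 / 20% = 11.5 kg.
Total product = 11.5 × 6300 / 1000 = 72.45 kg.
Bags = ⌈72.45 / 25⌉ = 3.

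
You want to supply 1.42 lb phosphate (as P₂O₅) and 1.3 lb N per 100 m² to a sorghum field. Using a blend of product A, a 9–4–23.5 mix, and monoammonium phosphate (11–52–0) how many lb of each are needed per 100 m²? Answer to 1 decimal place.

Per-100 m² balance (a = product A, b = monoammonium phosphate):
P₂O₅: 0.04·a + 0.52·b = 1.42
N: 0.09·a + 0.11·b = 1.3
Eliminate b: (row1) − 0.52/0.11·(row2) → -0.385455·a = -4.72545, so a = 12.2594.
Then b = (1.3 − 0.09·12.2594) / 0.11 = 1.78774.

12.3 lb product A, 1.8 lb monoammonium phosphate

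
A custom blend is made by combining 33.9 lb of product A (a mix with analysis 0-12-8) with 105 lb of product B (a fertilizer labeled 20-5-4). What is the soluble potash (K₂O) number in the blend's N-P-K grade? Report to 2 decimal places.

Total mass = 33.9 + 105 = 138.9 lb.
K₂O mass = 8%×33.9 + 4%×105 = 6.912 lb.
% K₂O = 6.912 / 138.9 = 4.97624%.

4.98% K₂O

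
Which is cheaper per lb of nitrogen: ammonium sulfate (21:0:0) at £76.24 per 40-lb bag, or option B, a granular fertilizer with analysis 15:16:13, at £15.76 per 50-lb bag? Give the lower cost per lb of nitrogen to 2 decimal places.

£2.10 per lb N (option B)

ammonium sulfate: N per bag = 40 × 21% = 8.4 lb; cost = 76.24 / 8.4 = £9.0762/lb N.
option B: N per bag = 50 × 15% = 7.5 lb; cost = 15.76 / 7.5 = £2.1013/lb N.
option B is cheaper.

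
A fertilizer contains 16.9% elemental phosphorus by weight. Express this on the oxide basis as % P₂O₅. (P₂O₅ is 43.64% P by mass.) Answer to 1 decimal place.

%P₂O₅ = 16.9 / 0.4364 = 38.7259%.

38.7% P₂O₅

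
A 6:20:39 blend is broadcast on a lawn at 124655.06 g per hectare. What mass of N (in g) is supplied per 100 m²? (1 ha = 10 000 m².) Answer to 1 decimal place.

74.8 g N per hundred sq m

nitrogen per hectare = 124655.06 × 6% = 7479.3 g.
Convert to per 100 m²: 7479.3 × 0.01 = 74.793 g.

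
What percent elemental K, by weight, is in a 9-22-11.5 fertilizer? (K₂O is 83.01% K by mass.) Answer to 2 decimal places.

9.55% K

%K = 11.5 × 0.8301 = 9.54615%.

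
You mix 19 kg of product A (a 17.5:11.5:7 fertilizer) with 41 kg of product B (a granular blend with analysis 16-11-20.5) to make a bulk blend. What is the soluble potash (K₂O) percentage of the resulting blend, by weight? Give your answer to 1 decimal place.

Total mass = 19 + 41 = 60 kg.
K₂O mass = 7%×19 + 20.5%×41 = 9.735 kg.
% K₂O = 9.735 / 60 = 16.225%.

16.2% K₂O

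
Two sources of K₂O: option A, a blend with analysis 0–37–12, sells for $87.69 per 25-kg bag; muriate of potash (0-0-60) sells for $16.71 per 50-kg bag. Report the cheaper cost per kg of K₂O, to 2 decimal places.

$0.56 per kg K₂O (muriate of potash)

option A: K₂O per bag = 25 × 12% = 3 kg; cost = 87.69 / 3 = $29.2300/kg K₂O.
muriate of potash: K₂O per bag = 50 × 60% = 30 kg; cost = 16.71 / 30 = $0.5570/kg K₂O.
muriate of potash is cheaper.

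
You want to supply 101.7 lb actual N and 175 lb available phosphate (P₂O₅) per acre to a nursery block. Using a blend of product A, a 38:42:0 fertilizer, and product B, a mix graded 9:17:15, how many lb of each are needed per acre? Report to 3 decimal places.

57.425 lb product A, 887.537 lb product B

Per-acre balance (a = product A, b = product B):
N: 0.38·a + 0.09·b = 101.7
P₂O₅: 0.42·a + 0.17·b = 175
From row1: a = (101.7 − 0.09·b) / 0.38.
Into row2: 0.42·(101.7 − 0.09·b)/0.38 + 0.17·b = 175 → b = 887.5373, a = 57.4254.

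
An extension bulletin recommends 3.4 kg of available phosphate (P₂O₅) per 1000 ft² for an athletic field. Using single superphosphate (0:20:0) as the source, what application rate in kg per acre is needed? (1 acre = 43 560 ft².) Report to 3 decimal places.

740.520 kg of product per acre

Product per 1000 ft² = 3.4 / 20% = 17 kg.
Convert to per acre: 17 × 43.56 = 740.52 kg.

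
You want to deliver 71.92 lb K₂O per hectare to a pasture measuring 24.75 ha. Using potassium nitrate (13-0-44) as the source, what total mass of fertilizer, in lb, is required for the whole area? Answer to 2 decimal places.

4045.50 lb

Product per hectare = 71.92 / 44% = 163.455 lb.
Total product = 163.455 × 24.75 = 4045.5 lb.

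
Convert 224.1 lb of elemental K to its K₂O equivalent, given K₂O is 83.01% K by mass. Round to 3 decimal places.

269.967 lb K₂O

K₂O = 224.1 / 0.8301 = 269.96747 lb.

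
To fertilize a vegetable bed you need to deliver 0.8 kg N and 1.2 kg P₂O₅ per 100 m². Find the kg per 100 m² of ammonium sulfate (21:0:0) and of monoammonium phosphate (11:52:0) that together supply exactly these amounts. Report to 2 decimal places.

2.60 kg ammonium sulfate, 2.31 kg monoammonium phosphate

Per-100 m² balance (a = ammonium sulfate, b = monoammonium phosphate):
N: 0.21·a + 0.11·b = 0.8
P₂O₅: 0·a + 0.52·b = 1.2
Solving simultaneously: a = 2.60073, b = 2.30769.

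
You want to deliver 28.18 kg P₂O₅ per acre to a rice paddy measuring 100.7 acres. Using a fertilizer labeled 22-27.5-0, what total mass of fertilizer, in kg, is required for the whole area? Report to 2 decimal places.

Product per acre = 28.18 / 27.5% = 102.473 kg.
Total product = 102.473 × 100.7 = 10319.004 kg.

10319.00 kg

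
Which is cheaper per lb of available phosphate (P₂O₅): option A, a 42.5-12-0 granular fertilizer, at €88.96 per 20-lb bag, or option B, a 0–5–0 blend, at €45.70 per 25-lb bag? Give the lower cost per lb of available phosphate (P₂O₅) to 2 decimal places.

option A: P₂O₅ per bag = 20 × 12% = 2.4 lb; cost = 88.96 / 2.4 = €37.0667/lb P₂O₅.
option B: P₂O₅ per bag = 25 × 5% = 1.25 lb; cost = 45.70 / 1.25 = €36.5600/lb P₂O₅.
option B is cheaper.

€36.56 per lb P₂O₅ (option B)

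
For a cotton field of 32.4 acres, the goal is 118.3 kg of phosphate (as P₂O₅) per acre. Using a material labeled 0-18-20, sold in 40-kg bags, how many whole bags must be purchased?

533 bags

Product per acre = 118.3 / 18% = 657.222 kg.
Total product = 657.222 × 32.4 = 21294 kg.
Bags = ⌈21294 / 40⌉ = 533.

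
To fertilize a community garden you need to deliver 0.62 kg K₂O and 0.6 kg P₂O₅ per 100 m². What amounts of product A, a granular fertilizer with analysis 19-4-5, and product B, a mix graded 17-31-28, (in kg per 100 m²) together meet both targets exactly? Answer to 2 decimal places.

5.63 kg product A, 1.21 kg product B

Let a = kg of product A, b = kg of product B (per 100 m²).
K₂O: 0.05·a + 0.28·b = 0.62
P₂O₅: 0.04·a + 0.31·b = 0.6
Solving simultaneously: a = 5.62791, b = 1.2093.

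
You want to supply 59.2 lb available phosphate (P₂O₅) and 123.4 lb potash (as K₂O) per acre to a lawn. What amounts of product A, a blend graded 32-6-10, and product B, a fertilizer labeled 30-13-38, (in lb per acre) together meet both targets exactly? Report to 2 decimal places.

658.57 lb product A, 151.43 lb product B

Per-acre balance (a = product A, b = product B):
P₂O₅: 0.06·a + 0.13·b = 59.2
K₂O: 0.1·a + 0.38·b = 123.4
Eliminate a: (row1) − 0.06/0.1·(row2) → -0.098·b = -14.84, so b = 151.429.
Back-substitute: a = (59.2 − 0.13·151.429) / 0.06 = 658.571.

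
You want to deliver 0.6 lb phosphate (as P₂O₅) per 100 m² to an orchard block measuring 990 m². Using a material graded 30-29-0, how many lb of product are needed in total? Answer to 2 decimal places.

20.48 lb

Product per 100 m² = 0.6 / 29% = 2.06897 lb.
Total product = 2.06897 × 990 / 100 = 20.4828 lb.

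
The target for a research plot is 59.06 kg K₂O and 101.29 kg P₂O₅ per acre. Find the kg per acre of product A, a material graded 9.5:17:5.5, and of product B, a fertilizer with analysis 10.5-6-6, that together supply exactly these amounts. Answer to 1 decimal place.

367.2 kg product A, 647.7 kg product B

With a, b = kg per acre of product A and product B:
K₂O: 0.055·a + 0.06·b = 59.06
P₂O₅: 0.17·a + 0.06·b = 101.29
Eliminate b: (row1) − 0.06/0.06·(row2) → -0.115·a = -42.23, so a = 367.217.
Then b = (101.29 − 0.17·367.217) / 0.06 = 647.717.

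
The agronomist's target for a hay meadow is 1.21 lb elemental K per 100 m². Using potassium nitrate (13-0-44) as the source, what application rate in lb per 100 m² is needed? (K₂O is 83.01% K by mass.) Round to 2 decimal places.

As K₂O: 1.21 / 0.8301 = 1.45766 lb per 100 m².
Product per 100 m² = 1.45766 / 44% = 3.31285 lb.

3.31 lb of product per hundred sq m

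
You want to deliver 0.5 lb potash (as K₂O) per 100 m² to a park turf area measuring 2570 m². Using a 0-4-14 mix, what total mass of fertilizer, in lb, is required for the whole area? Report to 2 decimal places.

91.79 lb

Product per 100 m² = 0.5 / 14% = 3.57143 lb.
Total product = 3.57143 × 2570 / 100 = 91.7857 lb.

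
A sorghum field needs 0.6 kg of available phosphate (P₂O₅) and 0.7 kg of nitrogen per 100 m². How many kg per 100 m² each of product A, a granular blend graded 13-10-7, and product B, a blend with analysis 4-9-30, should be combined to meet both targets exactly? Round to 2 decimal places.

5.06 kg product A, 1.04 kg product B

Let a = kg of product A, b = kg of product B (per 100 m²).
P₂O₅: 0.1·a + 0.09·b = 0.6
N: 0.13·a + 0.04·b = 0.7
Solving simultaneously: a = 5.06494, b = 1.03896.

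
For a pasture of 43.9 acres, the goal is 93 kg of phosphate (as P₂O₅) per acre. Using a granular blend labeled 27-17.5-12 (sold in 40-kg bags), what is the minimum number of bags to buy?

584 bags

Product per acre = 93 / 17.5% = 531.429 kg.
Total product = 531.429 × 43.9 = 23329.7 kg.
Bags = ⌈23329.7 / 40⌉ = 584.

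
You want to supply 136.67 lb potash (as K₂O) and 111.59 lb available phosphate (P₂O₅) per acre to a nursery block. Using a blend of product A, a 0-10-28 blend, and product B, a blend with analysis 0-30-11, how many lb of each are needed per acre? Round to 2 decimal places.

With a, b = lb per acre of product A and product B:
K₂O: 0.28·a + 0.11·b = 136.67
P₂O₅: 0.1·a + 0.3·b = 111.59
Eliminate b: (row1) − 0.11/0.3·(row2) → 0.243333·a = 95.7537, so a = 393.508.
Then b = (111.59 − 0.1·393.508) / 0.3 = 240.797.

393.51 lb product A, 240.80 lb product B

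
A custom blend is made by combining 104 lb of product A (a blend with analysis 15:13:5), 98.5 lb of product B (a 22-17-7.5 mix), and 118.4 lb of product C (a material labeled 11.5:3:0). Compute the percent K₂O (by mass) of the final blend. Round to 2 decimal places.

3.92% K₂O

Total mass = 104 + 98.5 + 118.4 = 320.9 lb.
K₂O mass = 5%×104 + 7.5%×98.5 + 0%×118.4 = 12.5875 lb.
% K₂O = 12.5875 / 320.9 = 3.92256%.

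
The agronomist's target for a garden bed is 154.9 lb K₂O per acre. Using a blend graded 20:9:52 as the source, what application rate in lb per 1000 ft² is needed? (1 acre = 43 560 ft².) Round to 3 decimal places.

6.838 lb of product per thousand sq ft

Product per acre = 154.9 / 52% = 297.885 lb.
Convert to per 1000 ft²: 297.885 × 0.0229568 = 6.83849 lb.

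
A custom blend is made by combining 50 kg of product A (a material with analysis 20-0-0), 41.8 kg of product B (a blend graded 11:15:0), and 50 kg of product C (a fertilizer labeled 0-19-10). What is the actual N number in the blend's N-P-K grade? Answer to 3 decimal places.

10.295% N

Total mass = 50 + 41.8 + 50 = 141.8 kg.
N mass = 20%×50 + 11%×41.8 + 0%×50 = 14.598 kg.
% N = 14.598 / 141.8 = 10.2948%.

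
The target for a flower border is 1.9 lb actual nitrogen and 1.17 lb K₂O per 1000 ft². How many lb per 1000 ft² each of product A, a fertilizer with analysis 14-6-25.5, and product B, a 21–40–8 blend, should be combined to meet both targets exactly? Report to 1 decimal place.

2.2 lb product A, 7.6 lb product B

Let a = lb of product A, b = lb of product B (per 1000 ft²).
N: 0.14·a + 0.21·b = 1.9
K₂O: 0.255·a + 0.08·b = 1.17
Solving simultaneously: a = 2.21251, b = 7.57261.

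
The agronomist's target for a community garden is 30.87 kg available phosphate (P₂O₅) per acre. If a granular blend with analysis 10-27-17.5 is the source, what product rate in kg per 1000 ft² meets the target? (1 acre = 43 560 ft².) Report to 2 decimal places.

2.62 kg of product per thousand sq ft

Product per acre = 30.87 / 27% = 114.333 kg.
Convert to per 1000 ft²: 114.333 × 0.0229568 = 2.62473 kg.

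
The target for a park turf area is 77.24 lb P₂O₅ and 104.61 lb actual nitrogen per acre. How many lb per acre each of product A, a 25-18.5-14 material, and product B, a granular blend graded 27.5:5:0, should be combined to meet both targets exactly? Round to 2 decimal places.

Per-acre balance (a = product A, b = product B):
P₂O₅: 0.185·a + 0.05·b = 77.24
N: 0.25·a + 0.275·b = 104.61
From row1: a = (77.24 − 0.05·b) / 0.185.
Into row2: 0.25·(77.24 − 0.05·b)/0.185 + 0.275·b = 104.61 → b = 1.11661, a = 417.212.

417.21 lb product A, 1.12 lb product B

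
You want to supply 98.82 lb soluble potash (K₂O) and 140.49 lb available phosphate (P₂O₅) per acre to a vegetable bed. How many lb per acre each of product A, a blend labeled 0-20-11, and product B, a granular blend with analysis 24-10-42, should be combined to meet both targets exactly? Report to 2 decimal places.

672.93 lb product A, 59.04 lb product B

Let a = lb of product A, b = lb of product B (per acre).
K₂O: 0.11·a + 0.42·b = 98.82
P₂O₅: 0.2·a + 0.1·b = 140.49
Eliminate b: (row1) − 0.42/0.1·(row2) → -0.73·a = -491.238, so a = 672.929.
Then b = (140.49 − 0.2·672.929) / 0.1 = 59.0425.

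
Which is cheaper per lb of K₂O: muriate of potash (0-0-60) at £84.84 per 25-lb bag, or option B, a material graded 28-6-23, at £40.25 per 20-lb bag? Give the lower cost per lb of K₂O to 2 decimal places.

muriate of potash: K₂O per bag = 25 × 60% = 15 lb; cost = 84.84 / 15 = £5.6560/lb K₂O.
option B: K₂O per bag = 20 × 23% = 4.6 lb; cost = 40.25 / 4.6 = £8.7500/lb K₂O.
muriate of potash is cheaper.

£5.66 per lb K₂O (muriate of potash)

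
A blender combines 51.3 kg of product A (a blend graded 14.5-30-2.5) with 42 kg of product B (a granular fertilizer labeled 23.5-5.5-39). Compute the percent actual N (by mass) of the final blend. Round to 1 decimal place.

Total mass = 51.3 + 42 = 93.3 kg.
N mass = 14.5%×51.3 + 23.5%×42 = 17.3085 kg.
% N = 17.3085 / 93.3 = 18.5514%.

18.6% N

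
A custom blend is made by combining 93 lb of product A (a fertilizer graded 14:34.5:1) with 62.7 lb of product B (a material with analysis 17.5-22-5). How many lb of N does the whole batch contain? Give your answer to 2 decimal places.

23.99 lb N

N mass = 14%×93 + 17.5%×62.7 = 23.9925 lb.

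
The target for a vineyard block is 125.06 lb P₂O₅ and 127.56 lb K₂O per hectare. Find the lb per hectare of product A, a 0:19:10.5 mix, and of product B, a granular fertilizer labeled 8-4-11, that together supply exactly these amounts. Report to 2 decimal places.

Let a = lb of product A, b = lb of product B (per hectare).
P₂O₅: 0.19·a + 0.04·b = 125.06
K₂O: 0.105·a + 0.11·b = 127.56
Solving simultaneously: a = 518.216, b = 664.976.

518.22 lb product A, 664.98 lb product B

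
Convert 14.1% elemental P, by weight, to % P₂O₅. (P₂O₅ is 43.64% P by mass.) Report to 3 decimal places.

%P₂O₅ = 14.1 / 0.4364 = 32.3098%.

32.310% P₂O₅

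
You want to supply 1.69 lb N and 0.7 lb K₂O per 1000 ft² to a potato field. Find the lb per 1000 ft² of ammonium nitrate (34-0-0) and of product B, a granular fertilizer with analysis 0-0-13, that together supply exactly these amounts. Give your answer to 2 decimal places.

Let a = lb of ammonium nitrate, b = lb of product B (per 1000 ft²).
N: 0.34·a + 0·b = 1.69
K₂O: 0·a + 0.13·b = 0.7
Solving simultaneously: a = 4.97059, b = 5.38462.

4.97 lb ammonium nitrate, 5.38 lb product B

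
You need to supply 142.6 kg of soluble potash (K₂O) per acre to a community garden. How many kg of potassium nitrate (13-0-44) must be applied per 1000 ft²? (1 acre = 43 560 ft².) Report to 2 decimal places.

Product per acre = 142.6 / 44% = 324.091 kg.
Convert to per 1000 ft²: 324.091 × 0.0229568 = 7.4401 kg.

7.44 kg of product per thousand sq ft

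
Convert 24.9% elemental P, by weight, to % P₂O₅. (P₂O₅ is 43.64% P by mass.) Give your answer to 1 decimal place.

57.1% P₂O₅

%P₂O₅ = 24.9 / 0.4364 = 57.0577%.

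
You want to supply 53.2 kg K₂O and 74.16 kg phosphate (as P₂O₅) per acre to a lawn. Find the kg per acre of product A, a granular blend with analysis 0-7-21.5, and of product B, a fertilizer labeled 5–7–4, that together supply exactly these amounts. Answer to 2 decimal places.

Per-acre balance (a = product A, b = product B):
K₂O: 0.215·a + 0.04·b = 53.2
P₂O₅: 0.07·a + 0.07·b = 74.16
Solving simultaneously: a = 61.8449, b = 997.584.

61.84 kg product A, 997.58 kg product B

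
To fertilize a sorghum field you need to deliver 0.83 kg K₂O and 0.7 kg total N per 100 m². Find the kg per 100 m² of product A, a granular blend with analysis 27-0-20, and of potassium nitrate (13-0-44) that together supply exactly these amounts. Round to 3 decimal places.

2.156 kg product A, 0.906 kg potassium nitrate

Per-100 m² balance (a = product A, b = potassium nitrate):
K₂O: 0.2·a + 0.44·b = 0.83
N: 0.27·a + 0.13·b = 0.7
Eliminate a: (row1) − 0.2/0.27·(row2) → 0.343704·b = 0.311481, so b = 0.90625.
Back-substitute: a = (0.83 − 0.44·0.90625) / 0.2 = 2.15625.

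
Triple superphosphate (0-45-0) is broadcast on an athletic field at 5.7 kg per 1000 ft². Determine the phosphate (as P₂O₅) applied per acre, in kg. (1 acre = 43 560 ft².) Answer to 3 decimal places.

P₂O₅ per 1000 ft² = 5.7 × 45% = 2.565 kg.
Convert to per acre: 2.565 × 43.56 = 111.7314 kg.

111.731 kg P₂O₅ per acre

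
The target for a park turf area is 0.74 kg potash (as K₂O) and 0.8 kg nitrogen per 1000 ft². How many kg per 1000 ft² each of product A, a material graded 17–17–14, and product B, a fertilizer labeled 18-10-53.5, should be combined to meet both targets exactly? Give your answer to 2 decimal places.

With a, b = kg per 1000 ft² of product A and product B:
K₂O: 0.14·a + 0.535·b = 0.74
N: 0.17·a + 0.18·b = 0.8
From row1: a = (0.74 − 0.535·b) / 0.14.
Into row2: 0.17·(0.74 − 0.535·b)/0.14 + 0.18·b = 0.8 → b = 0.209886, a = 4.48365.

4.48 kg product A, 0.21 kg product B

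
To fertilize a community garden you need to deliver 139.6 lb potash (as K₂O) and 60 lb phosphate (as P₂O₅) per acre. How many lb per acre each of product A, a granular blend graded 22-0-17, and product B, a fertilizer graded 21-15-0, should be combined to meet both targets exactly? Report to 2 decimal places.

With a, b = lb per acre of product A and product B:
K₂O: 0.17·a + 0·b = 139.6
P₂O₅: 0·a + 0.15·b = 60
Solving simultaneously: a = 821.176, b = 400.

821.18 lb product A, 400.00 lb product B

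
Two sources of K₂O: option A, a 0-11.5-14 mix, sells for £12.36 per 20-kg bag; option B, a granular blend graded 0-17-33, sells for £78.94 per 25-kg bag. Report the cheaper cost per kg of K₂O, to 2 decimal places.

option A: K₂O per bag = 20 × 14% = 2.8 kg; cost = 12.36 / 2.8 = £4.4143/kg K₂O.
option B: K₂O per bag = 25 × 33% = 8.25 kg; cost = 78.94 / 8.25 = £9.5685/kg K₂O.
option A is cheaper.

£4.41 per kg K₂O (option A)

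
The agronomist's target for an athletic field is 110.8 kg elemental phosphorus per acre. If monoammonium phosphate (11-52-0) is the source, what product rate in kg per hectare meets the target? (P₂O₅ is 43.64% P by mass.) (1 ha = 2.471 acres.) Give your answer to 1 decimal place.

As P₂O₅: 110.8 / 0.4364 = 253.896 kg per acre.
Product per acre = 253.896 / 52% = 488.261 kg.
Convert to per hectare: 488.261 × 2.471 = 1206.49 kg.

1206.5 kg of product per hectare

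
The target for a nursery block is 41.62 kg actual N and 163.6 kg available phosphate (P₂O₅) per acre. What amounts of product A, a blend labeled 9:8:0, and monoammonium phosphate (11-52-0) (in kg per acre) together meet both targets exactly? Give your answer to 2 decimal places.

With a, b = kg per acre of product A and monoammonium phosphate:
N: 0.09·a + 0.11·b = 41.62
P₂O₅: 0.08·a + 0.52·b = 163.6
Eliminate a: (row1) − 0.09/0.08·(row2) → -0.475·b = -142.43, so b = 299.853.
Back-substitute: a = (41.62 − 0.11·299.853) / 0.09 = 95.9579.

95.96 kg product A, 299.85 kg monoammonium phosphate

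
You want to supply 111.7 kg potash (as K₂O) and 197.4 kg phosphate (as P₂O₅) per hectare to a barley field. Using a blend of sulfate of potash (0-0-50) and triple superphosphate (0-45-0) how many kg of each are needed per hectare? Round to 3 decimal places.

223.400 kg sulfate of potash, 438.667 kg triple superphosphate

With a, b = kg per hectare of sulfate of potash and triple superphosphate:
K₂O: 0.5·a + 0·b = 111.7
P₂O₅: 0·a + 0.45·b = 197.4
Solving simultaneously: a = 223.4, b = 438.6667.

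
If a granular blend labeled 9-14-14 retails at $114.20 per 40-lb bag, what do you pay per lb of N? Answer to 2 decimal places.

$31.72 per lb N

N in bag = 40 × 9% = 3.6 lb.
Cost per lb N = $114.20 / 3.6 = $31.7222.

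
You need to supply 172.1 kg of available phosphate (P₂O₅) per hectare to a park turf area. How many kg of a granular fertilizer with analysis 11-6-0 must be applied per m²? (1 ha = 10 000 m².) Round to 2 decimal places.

0.29 kg of product per sq m

Product per hectare = 172.1 / 6% = 2868.33 kg.
Convert to per m²: 2868.33 × 0.0001 = 0.286833 kg.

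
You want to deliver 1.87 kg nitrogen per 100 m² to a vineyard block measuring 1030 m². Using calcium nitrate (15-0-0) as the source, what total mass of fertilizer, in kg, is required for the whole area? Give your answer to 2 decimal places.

Product per 100 m² = 1.87 / 15% = 12.4667 kg.
Total product = 12.4667 × 1030 / 100 = 128.407 kg.

128.41 kg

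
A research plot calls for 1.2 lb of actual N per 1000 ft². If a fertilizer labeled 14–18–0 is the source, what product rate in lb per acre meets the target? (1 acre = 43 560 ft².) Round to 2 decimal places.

Product per 1000 ft² = 1.2 / 14% = 8.57143 lb.
Convert to per acre: 8.57143 × 43.56 = 373.371 lb.

373.37 lb of product per acre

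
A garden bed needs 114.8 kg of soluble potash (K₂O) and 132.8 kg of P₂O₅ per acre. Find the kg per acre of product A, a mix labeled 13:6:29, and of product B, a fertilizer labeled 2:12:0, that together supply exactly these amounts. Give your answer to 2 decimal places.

With a, b = kg per acre of product A and product B:
K₂O: 0.29·a + 0·b = 114.8
P₂O₅: 0.06·a + 0.12·b = 132.8
From row1: a = (114.8 − 0·b) / 0.29.
Into row2: 0.06·(114.8 − 0·b)/0.29 + 0.12·b = 132.8 → b = 908.736, a = 395.862.

395.86 kg product A, 908.74 kg product B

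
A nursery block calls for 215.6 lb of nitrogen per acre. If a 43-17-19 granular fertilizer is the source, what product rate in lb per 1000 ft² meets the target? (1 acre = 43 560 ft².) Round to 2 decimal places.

Product per acre = 215.6 / 43% = 501.395 lb.
Convert to per 1000 ft²: 501.395 × 0.0229568 = 11.5105 lb.

11.51 lb of product per thousand sq ft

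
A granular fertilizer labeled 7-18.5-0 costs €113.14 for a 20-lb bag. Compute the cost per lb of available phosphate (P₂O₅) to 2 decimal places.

P₂O₅ in bag = 20 × 18.5% = 3.7 lb.
Cost per lb P₂O₅ = €113.14 / 3.7 = €30.5784.

€30.58 per lb P₂O₅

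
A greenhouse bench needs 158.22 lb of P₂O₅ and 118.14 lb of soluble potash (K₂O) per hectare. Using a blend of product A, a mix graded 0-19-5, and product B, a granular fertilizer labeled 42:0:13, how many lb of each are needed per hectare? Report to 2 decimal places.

Let a = lb of product A, b = lb of product B (per hectare).
P₂O₅: 0.19·a + 0·b = 158.22
K₂O: 0.05·a + 0.13·b = 118.14
Solving simultaneously: a = 832.737, b = 588.486.

832.74 lb product A, 588.49 lb product B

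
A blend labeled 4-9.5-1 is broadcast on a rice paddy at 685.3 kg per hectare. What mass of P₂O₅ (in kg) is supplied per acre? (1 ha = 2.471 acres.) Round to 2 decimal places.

P₂O₅ per hectare = 685.3 × 9.5% = 65.1035 kg.
Convert to per acre: 65.1035 × 0.404694 = 26.347 kg.

26.35 kg P₂O₅ per acre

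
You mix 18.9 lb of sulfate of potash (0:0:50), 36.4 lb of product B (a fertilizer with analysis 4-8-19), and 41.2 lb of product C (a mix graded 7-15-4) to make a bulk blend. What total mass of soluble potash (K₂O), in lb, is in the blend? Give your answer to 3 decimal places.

K₂O mass = 50%×18.9 + 19%×36.4 + 4%×41.2 = 18.014 lb.

18.014 lb K₂O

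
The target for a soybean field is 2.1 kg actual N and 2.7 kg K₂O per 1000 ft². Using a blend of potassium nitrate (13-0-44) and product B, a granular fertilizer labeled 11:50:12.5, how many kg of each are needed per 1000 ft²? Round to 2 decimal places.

1.07 kg potassium nitrate, 17.82 kg product B

Let a = kg of potassium nitrate, b = kg of product B (per 1000 ft²).
N: 0.13·a + 0.11·b = 2.1
K₂O: 0.44·a + 0.125·b = 2.7
Eliminate a: (row1) − 0.13/0.44·(row2) → 0.0730682·b = 1.30227, so b = 17.8227.
Back-substitute: a = (2.1 − 0.11·17.8227) / 0.13 = 1.07309.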